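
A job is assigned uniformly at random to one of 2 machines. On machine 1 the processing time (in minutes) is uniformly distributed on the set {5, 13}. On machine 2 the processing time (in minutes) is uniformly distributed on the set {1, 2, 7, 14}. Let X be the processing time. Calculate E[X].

15/2

E[X | machine 1] = (5+13)/2 = 9.
E[X | machine 2] = (1+2+7+14)/4 = 6.
E[X] = (1/2)·(9) + (1/2)·(6) = 15/2.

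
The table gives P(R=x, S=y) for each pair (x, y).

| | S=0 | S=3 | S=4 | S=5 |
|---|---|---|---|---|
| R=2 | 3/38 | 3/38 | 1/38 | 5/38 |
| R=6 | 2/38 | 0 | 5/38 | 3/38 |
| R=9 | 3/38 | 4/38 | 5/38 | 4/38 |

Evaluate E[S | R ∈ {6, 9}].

87/26

P(R ∈ {6, 9}) = 13/19.
Summing S·P(R=x,S=y) over the conditioning event gives 87/38.
E[S | R ∈ {6, 9}] = (87/38) / (13/19) = 87/26.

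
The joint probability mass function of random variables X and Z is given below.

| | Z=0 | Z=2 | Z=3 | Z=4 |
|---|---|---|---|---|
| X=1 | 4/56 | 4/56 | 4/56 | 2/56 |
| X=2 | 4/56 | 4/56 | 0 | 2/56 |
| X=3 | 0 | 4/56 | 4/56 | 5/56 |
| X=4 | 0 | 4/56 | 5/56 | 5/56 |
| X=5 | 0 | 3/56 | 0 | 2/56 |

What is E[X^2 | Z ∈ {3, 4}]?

305/29

P(Z ∈ {3, 4}) = 29/56.
Σ X^2·P over the event = 1·(4/56) + 1·(2/56) + 4·(2/56) + 9·(4/56) + 9·(5/56) + 16·(5/56) + 16·(5/56) + 25·(2/56) = 305/56.
E[X^2 | Z ∈ {3, 4}] = (305/56) / (29/56) = 305/29.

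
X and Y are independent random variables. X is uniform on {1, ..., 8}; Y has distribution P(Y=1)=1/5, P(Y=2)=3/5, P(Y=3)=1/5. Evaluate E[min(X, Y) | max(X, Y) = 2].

10/7

P(max(X, Y) = 2) = 7/40.
Summing min(X,Y)·P(x,y) over outcomes with max(X, Y) = 2 gives 1/4.
E[min(X, Y) | max(X, Y) = 2] = (1/4) / (7/40) = 10/7.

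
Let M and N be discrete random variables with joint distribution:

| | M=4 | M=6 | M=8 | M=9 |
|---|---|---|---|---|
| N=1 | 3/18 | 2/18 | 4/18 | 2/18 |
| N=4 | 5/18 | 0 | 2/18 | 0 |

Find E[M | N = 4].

36/7

P(N = 4) = 7/18.
Σ M·P over the event = 4·(5/18) + 8·(2/18) = 2.
E[M | N = 4] = (2) / (7/18) = 36/7.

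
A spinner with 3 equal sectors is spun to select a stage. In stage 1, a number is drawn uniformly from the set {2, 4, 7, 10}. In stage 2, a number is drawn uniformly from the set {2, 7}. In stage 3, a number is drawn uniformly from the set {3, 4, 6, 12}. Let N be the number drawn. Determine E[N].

E[N | stage 1] = (2+4+7+10)/4 = 23/4.
E[N | stage 2] = (2+7)/2 = 9/2.
E[N | stage 3] = (3+4+6+12)/4 = 25/4.
E[N] = (1/3)·(23/4) + (1/3)·(9/2) + (1/3)·(25/4) = 11/2.

11/2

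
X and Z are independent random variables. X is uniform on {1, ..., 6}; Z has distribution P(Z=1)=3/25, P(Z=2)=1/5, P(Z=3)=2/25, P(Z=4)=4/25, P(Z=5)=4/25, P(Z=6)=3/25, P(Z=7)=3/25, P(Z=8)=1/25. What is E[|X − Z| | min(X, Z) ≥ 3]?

P(min(X, Z) ≥ 3) = 34/75.
Summing |X−Z|·P(x,y) over outcomes with min(X, Z) ≥ 3 gives 53/75.
E[|X − Z| | min(X, Z) ≥ 3] = (53/75) / (34/75) = 53/34.

53/34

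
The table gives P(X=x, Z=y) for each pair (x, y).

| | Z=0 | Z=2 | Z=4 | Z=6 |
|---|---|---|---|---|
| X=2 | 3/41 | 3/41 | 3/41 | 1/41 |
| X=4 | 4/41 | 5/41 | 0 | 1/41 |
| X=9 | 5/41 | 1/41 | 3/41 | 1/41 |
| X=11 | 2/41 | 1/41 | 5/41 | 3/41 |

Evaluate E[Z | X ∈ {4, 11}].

8/3

P(X ∈ {4, 11}) = 21/41.
Σ Z·P over the event = 0·(4/41) + 2·(5/41) + 6·(1/41) + 0·(2/41) + 2·(1/41) + 4·(5/41) + 6·(3/41) = 56/41.
E[Z | X ∈ {4, 11}] = (56/41) / (21/41) = 8/3.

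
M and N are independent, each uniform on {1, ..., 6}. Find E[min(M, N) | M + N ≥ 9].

Outcomes with M + N ≥ 9: (3,6), (4,5), (4,6), (5,4), (5,5), (5,6), (6,3), (6,4), (6,5), (6,6), each with probability 1/36.
E[min(M, N) | M + N ≥ 9] = (3 + 4 + 4 + 4 + 5 + 5 + 3 + 4 + 5 + 6) / 10 = 43/10.

43/10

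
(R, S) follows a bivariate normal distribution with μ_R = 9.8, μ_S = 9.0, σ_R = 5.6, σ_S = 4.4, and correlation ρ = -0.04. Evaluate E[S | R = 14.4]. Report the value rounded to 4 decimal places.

8.8554

E[S | R=x] = μ_S + ρ(σ_S/σ_R)(x − μ_R) for jointly normal variables.
E[S | R=14.4] = 9.0 + (-0.04)·(4.4/5.6)·(14.4 − (9.8)) = 9.0 + (-0.031429)·(4.6) = 8.8554.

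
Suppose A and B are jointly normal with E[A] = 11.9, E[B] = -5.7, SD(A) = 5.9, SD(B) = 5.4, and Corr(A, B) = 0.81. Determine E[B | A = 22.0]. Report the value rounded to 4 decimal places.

1.7877

The regression of B on A has slope ρ·σ_B/σ_A and passes through (μ_A, μ_B).
E[B | A=22.0] = -5.7 + (0.81)·(5.4/5.9)·(22.0 − (11.9)) = -5.7 + (0.74136)·(10.1) = 1.7877.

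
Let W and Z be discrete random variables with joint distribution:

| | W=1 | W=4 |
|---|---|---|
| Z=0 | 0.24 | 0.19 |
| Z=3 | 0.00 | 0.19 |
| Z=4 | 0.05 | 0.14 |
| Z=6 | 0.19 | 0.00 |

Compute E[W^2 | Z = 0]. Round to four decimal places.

P(Z = 0) = 0.43.
Summing W^2·P(W=x,Z=y) over the conditioning event gives 3.28.
E[W^2 | Z = 0] = (3.28) / (0.43) = 7.6279.

7.6279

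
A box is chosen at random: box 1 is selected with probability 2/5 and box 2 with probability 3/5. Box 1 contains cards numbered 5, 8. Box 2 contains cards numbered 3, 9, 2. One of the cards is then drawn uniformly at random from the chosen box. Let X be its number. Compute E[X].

27/5

E[X | box 1] = (5+8)/2 = 13/2.
E[X | box 2] = (3+9+2)/3 = 14/3.
E[X] = (2/5)·(13/2) + (3/5)·(14/3) = 27/5.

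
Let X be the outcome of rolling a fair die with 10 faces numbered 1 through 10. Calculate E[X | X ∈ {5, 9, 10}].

8

P(X ∈ {5, 9, 10}) = 3/10.
Σ over the event: 5·1/10 + 9·1/10 + 10·1/10 = 12/5.
E[X | X ∈ {5, 9, 10}] = (12/5) / (3/10) = 8.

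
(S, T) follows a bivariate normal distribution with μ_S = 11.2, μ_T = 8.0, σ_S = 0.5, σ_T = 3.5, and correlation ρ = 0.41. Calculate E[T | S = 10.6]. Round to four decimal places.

6.2780

The regression of T on S has slope ρ·σ_T/σ_S and passes through (μ_S, μ_T).
E[T | S=10.6] = 8.0 + (0.41)·(3.5/0.5)·(10.6 − (11.2)) = 8.0 + (2.87)·(-0.6) = 6.2780.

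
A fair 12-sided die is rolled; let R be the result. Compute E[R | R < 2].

Given R < 2, R is equally likely to be any of {1}.
E[R | R < 2] = (1) / 1 = 1.

1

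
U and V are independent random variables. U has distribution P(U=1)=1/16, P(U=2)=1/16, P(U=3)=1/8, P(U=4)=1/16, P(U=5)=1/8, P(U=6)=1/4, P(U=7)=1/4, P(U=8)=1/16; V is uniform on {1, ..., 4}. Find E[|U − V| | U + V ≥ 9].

P(U + V ≥ 9) = 13/32.
Summing |U−V|·P(x,y) over outcomes with U + V ≥ 9 gives 23/16.
E[|U − V| | U + V ≥ 9] = (23/16) / (13/32) = 46/13.

46/13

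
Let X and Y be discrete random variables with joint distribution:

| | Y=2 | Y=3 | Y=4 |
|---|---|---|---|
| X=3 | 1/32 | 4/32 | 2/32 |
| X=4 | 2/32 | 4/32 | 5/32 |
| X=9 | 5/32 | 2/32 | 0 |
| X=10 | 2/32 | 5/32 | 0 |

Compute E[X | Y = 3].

P(Y = 3) = 15/32.
Σ X·P over the event = 3·(4/32) + 4·(4/32) + 9·(2/32) + 10·(5/32) = 3.
E[X | Y = 3] = (3) / (15/32) = 32/5.

32/5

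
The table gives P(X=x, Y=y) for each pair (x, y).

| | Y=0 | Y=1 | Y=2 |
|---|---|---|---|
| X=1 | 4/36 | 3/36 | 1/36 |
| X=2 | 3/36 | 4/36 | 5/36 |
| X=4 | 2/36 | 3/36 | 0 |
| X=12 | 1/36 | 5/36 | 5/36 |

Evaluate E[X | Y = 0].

P(Y = 0) = 5/18.
Σ X·P over the event = 1·(4/36) + 2·(3/36) + 4·(2/36) + 12·(1/36) = 5/6.
E[X | Y = 0] = (5/6) / (5/18) = 3.

3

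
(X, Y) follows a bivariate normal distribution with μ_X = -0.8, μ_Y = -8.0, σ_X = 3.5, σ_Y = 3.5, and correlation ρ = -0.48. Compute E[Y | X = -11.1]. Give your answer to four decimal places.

-3.0560

The regression of Y on X has slope ρ·σ_Y/σ_X and passes through (μ_X, μ_Y).
E[Y | X=-11.1] = -8.0 + (-0.48)·(3.5/3.5)·(-11.1 − (-0.8)) = -8.0 + (-0.48)·(-10.3) = -3.0560.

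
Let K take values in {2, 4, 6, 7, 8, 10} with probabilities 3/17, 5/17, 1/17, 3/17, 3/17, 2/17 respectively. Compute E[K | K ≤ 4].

13/4

P(K ≤ 4) = 8/17.
Σ over the event: 2·3/17 + 4·5/17 = 26/17.
E[K | K ≤ 4] = (26/17) / (8/17) = 13/4.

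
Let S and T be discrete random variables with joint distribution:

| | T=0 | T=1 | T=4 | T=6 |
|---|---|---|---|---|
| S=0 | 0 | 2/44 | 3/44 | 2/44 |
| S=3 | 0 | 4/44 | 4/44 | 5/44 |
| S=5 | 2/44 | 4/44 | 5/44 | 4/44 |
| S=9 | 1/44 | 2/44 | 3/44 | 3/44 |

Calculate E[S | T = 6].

31/7

P(T = 6) = 7/22.
Σ S·P over the event = 0·(2/44) + 3·(5/44) + 5·(4/44) + 9·(3/44) = 31/22.
E[S | T = 6] = (31/22) / (7/22) = 31/7.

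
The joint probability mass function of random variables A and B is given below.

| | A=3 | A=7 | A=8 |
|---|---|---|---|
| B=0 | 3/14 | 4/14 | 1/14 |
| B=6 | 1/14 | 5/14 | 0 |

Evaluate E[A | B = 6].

P(B = 6) = 3/7.
Σ A·P over the event = 3·(1/14) + 7·(5/14) = 19/7.
E[A | B = 6] = (19/7) / (3/7) = 19/3.

19/3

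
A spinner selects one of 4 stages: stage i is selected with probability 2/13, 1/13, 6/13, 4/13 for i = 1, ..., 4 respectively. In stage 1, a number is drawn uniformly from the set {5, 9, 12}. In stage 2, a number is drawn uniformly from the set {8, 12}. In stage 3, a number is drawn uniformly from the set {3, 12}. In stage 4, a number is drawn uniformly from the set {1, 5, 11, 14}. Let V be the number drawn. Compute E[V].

310/39

E[V | stage 1] = (5+9+12)/3 = 26/3.
E[V | stage 2] = (8+12)/2 = 10.
E[V | stage 3] = (3+12)/2 = 15/2.
E[V | stage 4] = (1+5+11+14)/4 = 31/4.
By the law of total expectation,
E[V] = (2/13)·(26/3) + (1/13)·(10) + (6/13)·(15/2) + (4/13)·(31/4) = 310/39.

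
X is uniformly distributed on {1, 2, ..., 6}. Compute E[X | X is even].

4

Given X is even, X is equally likely to be any of {2, 4, 6}.
E[X | X is even] = (2 + 4 + 6) / 3 = 4.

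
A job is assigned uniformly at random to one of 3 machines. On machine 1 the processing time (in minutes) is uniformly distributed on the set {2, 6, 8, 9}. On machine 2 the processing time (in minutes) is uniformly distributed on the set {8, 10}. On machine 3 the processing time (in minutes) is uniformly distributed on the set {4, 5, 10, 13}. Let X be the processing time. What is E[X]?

31/4

E[X | machine 1] = (2+6+8+9)/4 = 25/4.
E[X | machine 2] = (8+10)/2 = 9.
E[X | machine 3] = (4+5+10+13)/4 = 8.
By the law of total expectation,
E[X] = (1/3)·(25/4) + (1/3)·(9) + (1/3)·(8) = 31/4.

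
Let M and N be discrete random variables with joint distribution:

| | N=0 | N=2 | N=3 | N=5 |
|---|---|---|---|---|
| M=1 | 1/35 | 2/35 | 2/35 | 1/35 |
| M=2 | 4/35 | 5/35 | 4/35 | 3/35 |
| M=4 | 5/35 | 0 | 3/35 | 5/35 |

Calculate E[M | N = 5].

P(N = 5) = 9/35.
Summing M·P(M=x,N=y) over the conditioning event gives 27/35.
E[M | N = 5] = (27/35) / (9/35) = 3.

3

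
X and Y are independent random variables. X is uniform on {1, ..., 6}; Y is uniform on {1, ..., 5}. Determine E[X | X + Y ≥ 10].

Outcomes with X + Y ≥ 10: (5,5), (6,4), (6,5), each with probability 1/30.
E[X | X + Y ≥ 10] = (5 + 6 + 6) / 3 = 17/3.

17/3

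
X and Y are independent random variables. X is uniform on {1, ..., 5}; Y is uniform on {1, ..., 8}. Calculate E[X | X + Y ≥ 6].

P(X + Y ≥ 6) = 3/4.
Summing X·P(x,y) over outcomes with X + Y ≥ 6 gives 5/2.
E[X | X + Y ≥ 6] = (5/2) / (3/4) = 10/3.

10/3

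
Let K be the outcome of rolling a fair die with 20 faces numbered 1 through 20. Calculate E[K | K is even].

Given K is even, K is equally likely to be any of {2, 4, 6, 8, 10, 12, 14, 16, 18, 20}.
E[K | K is even] = (2 + 4 + 6 + 8 + 10 + 12 + 14 + 16 + 18 + 20) / 10 = 11.

11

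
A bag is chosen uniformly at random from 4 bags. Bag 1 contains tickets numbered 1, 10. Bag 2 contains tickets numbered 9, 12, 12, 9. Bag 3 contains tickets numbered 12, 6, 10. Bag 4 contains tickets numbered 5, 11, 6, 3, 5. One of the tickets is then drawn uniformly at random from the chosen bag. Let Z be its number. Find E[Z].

47/6

E[Z | bag 1] = (1+10)/2 = 11/2.
E[Z | bag 2] = (9+12+12+9)/4 = 21/2.
E[Z | bag 3] = (12+6+10)/3 = 28/3.
E[Z | bag 4] = (5+11+6+3+5)/5 = 6.
E[Z] = (1/4)·(11/2) + (1/4)·(21/2) + (1/4)·(28/3) + (1/4)·(6) = 47/6.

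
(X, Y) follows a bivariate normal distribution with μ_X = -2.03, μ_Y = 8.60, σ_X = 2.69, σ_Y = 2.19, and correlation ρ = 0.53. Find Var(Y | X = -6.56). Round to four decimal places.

3.4489

Var(Y | X=x) = (1 − ρ²)·σ_Y².
Var(Y | X=-6.56) = (2.19)²·(1 − (0.53)²) = 4.7961·0.7191 = 3.4489.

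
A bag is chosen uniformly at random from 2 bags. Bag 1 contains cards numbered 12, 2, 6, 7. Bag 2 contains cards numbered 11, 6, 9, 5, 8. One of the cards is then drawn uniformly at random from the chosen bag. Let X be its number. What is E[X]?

291/40

E[X | bag 1] = (12+2+6+7)/4 = 27/4.
E[X | bag 2] = (11+6+9+5+8)/5 = 39/5.
By the law of total expectation,
E[X] = (1/2)·(27/4) + (1/2)·(39/5) = 291/40.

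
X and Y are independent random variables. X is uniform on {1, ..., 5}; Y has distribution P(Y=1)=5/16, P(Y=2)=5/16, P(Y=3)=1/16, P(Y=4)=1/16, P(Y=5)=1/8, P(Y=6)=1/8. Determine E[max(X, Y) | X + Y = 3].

2

P(X + Y = 3) = 1/8.
Summing max(X,Y)·P(x,y) over outcomes with X + Y = 3 gives 1/4.
E[max(X, Y) | X + Y = 3] = (1/4) / (1/8) = 2.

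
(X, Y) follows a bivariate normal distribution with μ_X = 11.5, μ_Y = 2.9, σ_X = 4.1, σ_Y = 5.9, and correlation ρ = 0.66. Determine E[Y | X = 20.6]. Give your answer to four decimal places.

For a bivariate normal, E[Y | X=x] = μ_Y + ρ·(σ_Y/σ_X)·(x − μ_X).
E[Y | X=20.6] = 2.9 + (0.66)·(5.9/4.1)·(20.6 − (11.5)) = 2.9 + (0.94976)·(9.1) = 11.5428.

11.5428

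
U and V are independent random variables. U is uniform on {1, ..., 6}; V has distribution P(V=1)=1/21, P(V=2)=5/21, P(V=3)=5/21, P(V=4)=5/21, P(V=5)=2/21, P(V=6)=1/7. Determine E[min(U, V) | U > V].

35/13

P(U > V) = 26/63.
Summing min(U,V)·P(x,y) over outcomes with U > V gives 10/9.
E[min(U, V) | U > V] = (10/9) / (26/63) = 35/13.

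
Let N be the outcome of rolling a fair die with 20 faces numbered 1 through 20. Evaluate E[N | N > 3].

P(N > 3) = 17/20.
E[N | N > 3] = (51/5) / (17/20) = 12.

12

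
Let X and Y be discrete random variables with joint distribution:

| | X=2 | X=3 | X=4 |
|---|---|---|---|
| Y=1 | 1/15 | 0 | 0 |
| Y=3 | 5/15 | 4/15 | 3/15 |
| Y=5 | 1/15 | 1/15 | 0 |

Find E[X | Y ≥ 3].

P(Y ≥ 3) = 14/15.
Summing X·P(X=x,Y=y) over the conditioning event gives 13/5.
E[X | Y ≥ 3] = (13/5) / (14/15) = 39/14.

39/14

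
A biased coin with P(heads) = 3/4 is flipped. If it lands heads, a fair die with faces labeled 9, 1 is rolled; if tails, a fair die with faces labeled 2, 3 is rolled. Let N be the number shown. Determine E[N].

E[N | heads] = (9+1)/2 = 5.
E[N | tails] = (2+3)/2 = 5/2.
By the law of total expectation,
E[N] = (3/4)·(5) + (1/4)·(5/2) = 35/8.

35/8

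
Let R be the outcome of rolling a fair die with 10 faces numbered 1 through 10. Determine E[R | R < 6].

3

Given R < 6, R is equally likely to be any of {1, 2, 3, 4, 5}.
E[R | R < 6] = (1 + 2 + 3 + 4 + 5) / 5 = 3.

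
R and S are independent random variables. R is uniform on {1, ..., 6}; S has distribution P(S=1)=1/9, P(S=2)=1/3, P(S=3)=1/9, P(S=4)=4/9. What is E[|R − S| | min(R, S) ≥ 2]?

P(min(R, S) ≥ 2) = 20/27.
Summing |R−S|·P(x,y) over outcomes with min(R, S) ≥ 2 gives 61/54.
E[|R − S| | min(R, S) ≥ 2] = (61/54) / (20/27) = 61/40.

61/40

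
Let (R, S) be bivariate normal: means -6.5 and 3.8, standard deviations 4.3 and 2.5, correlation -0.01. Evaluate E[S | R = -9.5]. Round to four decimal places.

3.8174

The regression of S on R has slope ρ·σ_S/σ_R and passes through (μ_R, μ_S).
E[S | R=-9.5] = 3.8 + (-0.01)·(2.5/4.3)·(-9.5 − (-6.5)) = 3.8 + (-0.005814)·(-3) = 3.8174.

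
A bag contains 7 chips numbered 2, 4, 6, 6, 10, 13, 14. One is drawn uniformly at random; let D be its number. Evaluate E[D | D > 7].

P(D > 7) = 3/7.
Σ over the event: 10·1/7 + 13·1/7 + 14·1/7 = 37/7.
E[D | D > 7] = (37/7) / (3/7) = 37/3.

37/3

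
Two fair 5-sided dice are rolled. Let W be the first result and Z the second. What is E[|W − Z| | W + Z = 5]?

Outcomes with W + Z = 5: (1,4), (2,3), (3,2), (4,1), each with probability 1/25.
E[|W − Z| | W + Z = 5] = (3 + 1 + 1 + 3) / 4 = 2.

2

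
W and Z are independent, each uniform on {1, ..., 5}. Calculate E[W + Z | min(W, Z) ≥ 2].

7

P(min(W, Z) ≥ 2) = 16/25.
Summing (W+Z)·P(x,y) over outcomes with min(W, Z) ≥ 2 gives 112/25.
E[W + Z | min(W, Z) ≥ 2] = (112/25) / (16/25) = 7.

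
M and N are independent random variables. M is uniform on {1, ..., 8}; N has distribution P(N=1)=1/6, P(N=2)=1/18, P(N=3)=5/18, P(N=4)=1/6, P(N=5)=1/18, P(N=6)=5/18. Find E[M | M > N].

6

P(M > N) = 77/144.
Summing M·P(x,y) over outcomes with M > N gives 77/24.
E[M | M > N] = (77/24) / (77/144) = 6.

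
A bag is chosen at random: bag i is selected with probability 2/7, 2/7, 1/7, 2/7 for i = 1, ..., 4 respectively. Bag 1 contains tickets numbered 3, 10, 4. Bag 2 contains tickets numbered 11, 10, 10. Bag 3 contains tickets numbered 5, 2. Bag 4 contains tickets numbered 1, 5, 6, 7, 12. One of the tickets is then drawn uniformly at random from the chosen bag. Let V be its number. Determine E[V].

479/70

E[V | bag 1] = (3+10+4)/3 = 17/3.
E[V | bag 2] = (11+10+10)/3 = 31/3.
E[V | bag 3] = (5+2)/2 = 7/2.
E[V | bag 4] = (1+5+6+7+12)/5 = 31/5.
By the law of total expectation,
E[V] = (2/7)·(17/3) + (2/7)·(31/3) + (1/7)·(7/2) + (2/7)·(31/5) = 479/70.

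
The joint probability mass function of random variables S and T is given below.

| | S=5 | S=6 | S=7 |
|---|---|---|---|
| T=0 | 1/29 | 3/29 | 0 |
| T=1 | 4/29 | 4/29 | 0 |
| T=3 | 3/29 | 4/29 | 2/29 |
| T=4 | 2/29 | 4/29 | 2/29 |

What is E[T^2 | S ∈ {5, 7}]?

P(S ∈ {5, 7}) = 14/29.
Σ T^2·P over the event = 0·(1/29) + 1·(4/29) + 9·(3/29) + 16·(2/29) + 9·(2/29) + 16·(2/29) = 113/29.
E[T^2 | S ∈ {5, 7}] = (113/29) / (14/29) = 113/14.

113/14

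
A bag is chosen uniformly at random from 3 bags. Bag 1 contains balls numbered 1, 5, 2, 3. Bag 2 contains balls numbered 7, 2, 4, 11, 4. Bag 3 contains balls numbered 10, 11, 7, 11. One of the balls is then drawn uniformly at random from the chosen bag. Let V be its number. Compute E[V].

181/30

E[V | bag 1] = (1+5+2+3)/4 = 11/4.
E[V | bag 2] = (7+2+4+11+4)/5 = 28/5.
E[V | bag 3] = (10+11+7+11)/4 = 39/4.
E[V] = (1/3)·(11/4) + (1/3)·(28/5) + (1/3)·(39/4) = 181/30.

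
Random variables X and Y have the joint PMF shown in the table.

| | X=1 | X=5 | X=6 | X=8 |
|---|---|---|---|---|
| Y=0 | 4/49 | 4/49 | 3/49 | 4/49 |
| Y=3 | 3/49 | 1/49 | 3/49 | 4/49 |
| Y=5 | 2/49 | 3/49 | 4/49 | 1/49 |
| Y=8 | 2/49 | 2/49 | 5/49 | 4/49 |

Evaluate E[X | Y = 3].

P(Y = 3) = 11/49.
Σ X·P over the event = 1·(3/49) + 5·(1/49) + 6·(3/49) + 8·(4/49) = 58/49.
E[X | Y = 3] = (58/49) / (11/49) = 58/11.

58/11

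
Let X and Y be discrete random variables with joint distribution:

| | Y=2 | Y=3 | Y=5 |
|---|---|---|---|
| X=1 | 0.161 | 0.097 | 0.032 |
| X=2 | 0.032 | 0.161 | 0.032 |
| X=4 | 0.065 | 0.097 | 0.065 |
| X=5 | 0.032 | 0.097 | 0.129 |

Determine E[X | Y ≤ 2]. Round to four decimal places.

P(Y ≤ 2) = 0.290.
Σ X·P over the event = 1·(0.161) + 2·(0.032) + 4·(0.065) + 5·(0.032) = 0.645.
E[X | Y ≤ 2] = (0.645) / (0.290) = 2.2241.

2.2241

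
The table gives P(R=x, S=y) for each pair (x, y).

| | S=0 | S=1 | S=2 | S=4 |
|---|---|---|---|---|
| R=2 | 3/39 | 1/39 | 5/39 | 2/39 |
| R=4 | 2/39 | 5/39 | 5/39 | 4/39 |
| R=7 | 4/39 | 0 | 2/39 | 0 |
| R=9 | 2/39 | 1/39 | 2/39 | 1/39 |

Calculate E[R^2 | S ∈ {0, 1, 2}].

927/32

P(S ∈ {0, 1, 2}) = 32/39.
Summing R^2·P(R=x,S=y) over the conditioning event gives 309/13.
E[R^2 | S ∈ {0, 1, 2}] = (309/13) / (32/39) = 927/32.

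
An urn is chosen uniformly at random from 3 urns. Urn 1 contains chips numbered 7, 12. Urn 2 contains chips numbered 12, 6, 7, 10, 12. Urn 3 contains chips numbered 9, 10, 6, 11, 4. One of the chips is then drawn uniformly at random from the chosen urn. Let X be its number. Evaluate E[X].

269/30

E[X | urn 1] = (7+12)/2 = 19/2.
E[X | urn 2] = (12+6+7+10+12)/5 = 47/5.
E[X | urn 3] = (9+10+6+11+4)/5 = 8.
By the law of total expectation,
E[X] = (1/3)·(19/2) + (1/3)·(47/5) + (1/3)·(8) = 269/30.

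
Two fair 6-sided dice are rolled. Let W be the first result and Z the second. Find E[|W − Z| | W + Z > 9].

P(W + Z > 9) = 1/6.
Summing |W−Z|·P(x,y) over outcomes with W + Z > 9 gives 1/6.
E[|W − Z| | W + Z > 9] = (1/6) / (1/6) = 1.

1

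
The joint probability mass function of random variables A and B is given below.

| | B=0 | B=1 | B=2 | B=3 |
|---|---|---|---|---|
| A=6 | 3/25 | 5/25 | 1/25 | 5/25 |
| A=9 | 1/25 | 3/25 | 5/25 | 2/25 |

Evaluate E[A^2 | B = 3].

342/7

P(B = 3) = 7/25.
Σ A^2·P over the event = 36·(5/25) + 81·(2/25) = 342/25.
E[A^2 | B = 3] = (342/25) / (7/25) = 342/7.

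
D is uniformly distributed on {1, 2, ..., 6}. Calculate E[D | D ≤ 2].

3/2

Given D ≤ 2, D is equally likely to be any of {1, 2}.
E[D | D ≤ 2] = (1 + 2) / 2 = 3/2.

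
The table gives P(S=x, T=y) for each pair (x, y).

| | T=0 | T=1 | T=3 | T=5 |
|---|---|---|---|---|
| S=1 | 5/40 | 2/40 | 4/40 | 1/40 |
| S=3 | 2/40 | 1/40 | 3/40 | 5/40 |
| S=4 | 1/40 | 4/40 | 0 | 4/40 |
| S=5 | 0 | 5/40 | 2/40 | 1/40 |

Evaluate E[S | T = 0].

P(T = 0) = 1/5.
Σ S·P over the event = 1·(5/40) + 3·(2/40) + 4·(1/40) = 3/8.
E[S | T = 0] = (3/8) / (1/5) = 15/8.

15/8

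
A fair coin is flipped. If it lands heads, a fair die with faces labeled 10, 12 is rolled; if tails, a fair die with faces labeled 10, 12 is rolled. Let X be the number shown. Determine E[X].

E[X | heads] = (10+12)/2 = 11.
E[X | tails] = (10+12)/2 = 11.
By the law of total expectation,
E[X] = (1/2)·(11) + (1/2)·(11) = 11.

11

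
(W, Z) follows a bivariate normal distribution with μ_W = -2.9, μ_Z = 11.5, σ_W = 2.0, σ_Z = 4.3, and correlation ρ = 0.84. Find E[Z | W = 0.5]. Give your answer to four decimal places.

17.6404

E[Z | W=x] = μ_Z + ρ(σ_Z/σ_W)(x − μ_W) for jointly normal variables.
E[Z | W=0.5] = 11.5 + (0.84)·(4.3/2.0)·(0.5 − (-2.9)) = 11.5 + (1.806)·(3.4) = 17.6404.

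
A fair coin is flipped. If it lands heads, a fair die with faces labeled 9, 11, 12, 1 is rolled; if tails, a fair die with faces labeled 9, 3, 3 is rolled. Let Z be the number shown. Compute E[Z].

E[Z | heads] = (9+11+12+1)/4 = 33/4.
E[Z | tails] = (9+3+3)/3 = 5.
By the law of total expectation,
E[Z] = (1/2)·(33/4) + (1/2)·(5) = 53/8.

53/8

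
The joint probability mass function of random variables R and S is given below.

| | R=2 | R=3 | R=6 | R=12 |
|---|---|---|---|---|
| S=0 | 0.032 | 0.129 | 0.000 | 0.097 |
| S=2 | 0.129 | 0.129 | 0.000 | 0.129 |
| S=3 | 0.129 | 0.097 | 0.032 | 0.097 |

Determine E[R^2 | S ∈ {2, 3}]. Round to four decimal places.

P(S ∈ {2, 3}) = 0.742.
Σ R^2·P over the event = 4·(0.129) + 4·(0.129) + 9·(0.129) + 9·(0.097) + 36·(0.032) + 144·(0.129) + 144·(0.097) = 36.762.
E[R^2 | S ∈ {2, 3}] = (36.762) / (0.742) = 49.5445.

49.5445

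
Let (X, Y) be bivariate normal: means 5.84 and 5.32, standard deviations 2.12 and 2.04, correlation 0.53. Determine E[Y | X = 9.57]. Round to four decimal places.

E[Y | X=x] = μ_Y + ρ(σ_Y/σ_X)(x − μ_X) for jointly normal variables.
E[Y | X=9.57] = 5.32 + (0.53)·(2.04/2.12)·(9.57 − (5.84)) = 5.32 + (0.51)·(3.73) = 7.2223.

7.2223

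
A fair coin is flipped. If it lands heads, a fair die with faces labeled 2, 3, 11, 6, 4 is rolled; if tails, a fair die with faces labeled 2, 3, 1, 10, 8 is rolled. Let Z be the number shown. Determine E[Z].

E[Z | heads] = (2+3+11+6+4)/5 = 26/5.
E[Z | tails] = (2+3+1+10+8)/5 = 24/5.
By the law of total expectation,
E[Z] = (1/2)·(26/5) + (1/2)·(24/5) = 5.

5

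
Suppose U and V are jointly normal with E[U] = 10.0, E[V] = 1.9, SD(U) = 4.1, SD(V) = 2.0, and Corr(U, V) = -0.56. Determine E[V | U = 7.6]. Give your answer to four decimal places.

2.5556

E[V | U=x] = μ_V + ρ(σ_V/σ_U)(x − μ_U) for jointly normal variables.
E[V | U=7.6] = 1.9 + (-0.56)·(2.0/4.1)·(7.6 − (10.0)) = 1.9 + (-0.27317)·(-2.4) = 2.5556.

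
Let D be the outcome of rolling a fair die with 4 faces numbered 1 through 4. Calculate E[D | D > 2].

7/2

Given D > 2, D is equally likely to be any of {3, 4}.
E[D | D > 2] = (3 + 4) / 2 = 7/2.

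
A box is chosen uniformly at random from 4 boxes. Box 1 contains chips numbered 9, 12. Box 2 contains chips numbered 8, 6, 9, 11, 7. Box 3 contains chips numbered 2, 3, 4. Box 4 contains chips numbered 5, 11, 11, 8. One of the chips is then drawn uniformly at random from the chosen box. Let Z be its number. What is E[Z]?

E[Z | box 1] = (9+12)/2 = 21/2.
E[Z | box 2] = (8+6+9+11+7)/5 = 41/5.
E[Z | box 3] = (2+3+4)/3 = 3.
E[Z | box 4] = (5+11+11+8)/4 = 35/4.
By the law of total expectation,
E[Z] = (1/4)·(21/2) + (1/4)·(41/5) + (1/4)·(3) + (1/4)·(35/4) = 609/80.

609/80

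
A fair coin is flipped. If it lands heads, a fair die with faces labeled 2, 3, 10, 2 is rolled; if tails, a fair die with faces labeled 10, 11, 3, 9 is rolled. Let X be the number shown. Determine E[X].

25/4

E[X | heads] = (2+3+10+2)/4 = 17/4.
E[X | tails] = (10+11+3+9)/4 = 33/4.
E[X] = (1/2)·(17/4) + (1/2)·(33/4) = 25/4.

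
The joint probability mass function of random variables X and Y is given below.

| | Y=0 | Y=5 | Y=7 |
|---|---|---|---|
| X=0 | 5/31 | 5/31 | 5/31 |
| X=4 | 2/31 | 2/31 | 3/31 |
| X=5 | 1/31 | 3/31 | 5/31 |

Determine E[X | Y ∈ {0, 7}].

P(Y ∈ {0, 7}) = 21/31.
Σ X·P over the event = 0·(5/31) + 0·(5/31) + 4·(2/31) + 4·(3/31) + 5·(1/31) + 5·(5/31) = 50/31.
E[X | Y ∈ {0, 7}] = (50/31) / (21/31) = 50/21.

50/21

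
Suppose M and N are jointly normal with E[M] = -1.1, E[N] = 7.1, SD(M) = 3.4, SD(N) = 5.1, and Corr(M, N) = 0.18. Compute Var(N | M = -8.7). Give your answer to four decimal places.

The conditional variance in a bivariate normal is σ_N²(1 − ρ²), independent of x.
Var(N | M=-8.7) = (5.1)²·(1 − (0.18)²) = 26.01·0.9676 = 25.1673.

25.1673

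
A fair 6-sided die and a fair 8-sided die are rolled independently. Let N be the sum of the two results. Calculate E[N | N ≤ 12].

P(N ≤ 12) = 15/16.
E[N | N ≤ 12] = (43/6) / (15/16) = 344/45.

344/45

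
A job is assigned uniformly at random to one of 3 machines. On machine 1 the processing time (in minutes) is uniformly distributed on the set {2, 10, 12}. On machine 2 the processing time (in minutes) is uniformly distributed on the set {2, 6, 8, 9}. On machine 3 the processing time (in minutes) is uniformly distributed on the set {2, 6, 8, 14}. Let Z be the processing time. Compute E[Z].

E[Z | machine 1] = (2+10+12)/3 = 8.
E[Z | machine 2] = (2+6+8+9)/4 = 25/4.
E[Z | machine 3] = (2+6+8+14)/4 = 15/2.
E[Z] = (1/3)·(8) + (1/3)·(25/4) + (1/3)·(15/2) = 29/4.

29/4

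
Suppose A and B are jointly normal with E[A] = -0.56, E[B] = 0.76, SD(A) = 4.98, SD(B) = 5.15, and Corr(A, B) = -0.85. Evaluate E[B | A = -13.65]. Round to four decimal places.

E[B | A=x] = μ_B + ρ(σ_B/σ_A)(x − μ_A) for jointly normal variables.
E[B | A=-13.65] = 0.76 + (-0.85)·(5.15/4.98)·(-13.65 − (-0.56)) = 0.76 + (-0.879016)·(-13.09) = 12.2663.

12.2663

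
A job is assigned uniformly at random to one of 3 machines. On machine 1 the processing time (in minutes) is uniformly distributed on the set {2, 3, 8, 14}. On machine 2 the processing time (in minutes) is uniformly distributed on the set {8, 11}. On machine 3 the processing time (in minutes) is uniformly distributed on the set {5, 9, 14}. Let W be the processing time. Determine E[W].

E[W | machine 1] = (2+3+8+14)/4 = 27/4.
E[W | machine 2] = (8+11)/2 = 19/2.
E[W | machine 3] = (5+9+14)/3 = 28/3.
By the law of total expectation,
E[W] = (1/3)·(27/4) + (1/3)·(19/2) + (1/3)·(28/3) = 307/36.

307/36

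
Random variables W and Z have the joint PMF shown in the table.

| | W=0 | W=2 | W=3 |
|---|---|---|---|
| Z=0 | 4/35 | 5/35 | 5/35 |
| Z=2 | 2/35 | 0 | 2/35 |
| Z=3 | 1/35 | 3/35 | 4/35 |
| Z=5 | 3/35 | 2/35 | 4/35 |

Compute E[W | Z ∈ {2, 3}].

P(Z ∈ {2, 3}) = 12/35.
Σ W·P over the event = 0·(2/35) + 0·(1/35) + 2·(3/35) + 3·(2/35) + 3·(4/35) = 24/35.
E[W | Z ∈ {2, 3}] = (24/35) / (12/35) = 2.

2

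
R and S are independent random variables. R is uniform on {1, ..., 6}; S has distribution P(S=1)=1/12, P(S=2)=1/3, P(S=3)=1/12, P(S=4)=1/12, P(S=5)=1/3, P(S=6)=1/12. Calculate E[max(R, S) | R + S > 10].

P(R + S > 10) = 1/12.
Summing max(R,S)·P(x,y) over outcomes with R + S > 10 gives 1/2.
E[max(R, S) | R + S > 10] = (1/2) / (1/12) = 6.

6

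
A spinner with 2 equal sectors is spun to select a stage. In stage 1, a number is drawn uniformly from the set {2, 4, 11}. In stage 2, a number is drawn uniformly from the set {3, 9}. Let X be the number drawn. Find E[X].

E[X | stage 1] = (2+4+11)/3 = 17/3.
E[X | stage 2] = (3+9)/2 = 6.
By the law of total expectation,
E[X] = (1/2)·(17/3) + (1/2)·(6) = 35/6.

35/6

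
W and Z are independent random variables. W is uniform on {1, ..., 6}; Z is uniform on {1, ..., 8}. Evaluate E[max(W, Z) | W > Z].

P(W > Z) = 5/16.
Summing max(W,Z)·P(x,y) over outcomes with W > Z gives 35/24.
E[max(W, Z) | W > Z] = (35/24) / (5/16) = 14/3.

14/3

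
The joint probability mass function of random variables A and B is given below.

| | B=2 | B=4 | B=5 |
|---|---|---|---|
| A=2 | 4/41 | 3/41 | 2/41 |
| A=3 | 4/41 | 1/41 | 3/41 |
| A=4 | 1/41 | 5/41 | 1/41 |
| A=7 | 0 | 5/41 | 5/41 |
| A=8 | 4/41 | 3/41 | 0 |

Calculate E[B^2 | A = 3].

107/8

P(A = 3) = 8/41.
Σ B^2·P over the event = 4·(4/41) + 16·(1/41) + 25·(3/41) = 107/41.
E[B^2 | A = 3] = (107/41) / (8/41) = 107/8.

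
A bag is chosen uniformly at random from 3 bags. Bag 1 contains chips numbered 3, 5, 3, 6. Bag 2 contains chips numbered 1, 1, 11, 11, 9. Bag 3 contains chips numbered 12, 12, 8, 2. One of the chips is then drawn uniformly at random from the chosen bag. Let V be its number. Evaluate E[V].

129/20

E[V | bag 1] = (3+5+3+6)/4 = 17/4.
E[V | bag 2] = (1+1+11+11+9)/5 = 33/5.
E[V | bag 3] = (12+12+8+2)/4 = 17/2.
E[V] = (1/3)·(17/4) + (1/3)·(33/5) + (1/3)·(17/2) = 129/20.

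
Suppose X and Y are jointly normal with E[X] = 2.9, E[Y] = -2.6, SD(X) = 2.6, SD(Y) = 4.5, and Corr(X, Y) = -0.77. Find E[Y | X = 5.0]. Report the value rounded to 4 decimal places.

For a bivariate normal, E[Y | X=x] = μ_Y + ρ·(σ_Y/σ_X)·(x − μ_X).
E[Y | X=5.0] = -2.6 + (-0.77)·(4.5/2.6)·(5.0 − (2.9)) = -2.6 + (-1.3327)·(2.1) = -5.3987.

-5.3987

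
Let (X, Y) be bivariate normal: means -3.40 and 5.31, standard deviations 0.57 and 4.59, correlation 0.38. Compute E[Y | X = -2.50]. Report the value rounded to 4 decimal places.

The regression of Y on X has slope ρ·σ_Y/σ_X and passes through (μ_X, μ_Y).
E[Y | X=-2.50] = 5.31 + (0.38)·(4.59/0.57)·(-2.50 − (-3.40)) = 5.31 + (3.06)·(0.9) = 8.0640.

8.0640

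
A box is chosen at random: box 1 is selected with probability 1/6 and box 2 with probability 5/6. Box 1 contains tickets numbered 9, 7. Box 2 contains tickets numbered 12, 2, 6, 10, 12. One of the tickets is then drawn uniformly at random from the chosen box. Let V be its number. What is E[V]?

E[V | box 1] = (9+7)/2 = 8.
E[V | box 2] = (12+2+6+10+12)/5 = 42/5.
E[V] = (1/6)·(8) + (5/6)·(42/5) = 25/3.

25/3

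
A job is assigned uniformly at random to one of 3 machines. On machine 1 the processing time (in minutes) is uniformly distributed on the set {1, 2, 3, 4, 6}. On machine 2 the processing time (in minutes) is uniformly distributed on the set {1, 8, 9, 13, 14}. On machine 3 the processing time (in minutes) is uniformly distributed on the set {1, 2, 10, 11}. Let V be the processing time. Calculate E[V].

91/15

E[V | machine 1] = (1+2+3+4+6)/5 = 16/5.
E[V | machine 2] = (1+8+9+13+14)/5 = 9.
E[V | machine 3] = (1+2+10+11)/4 = 6.
By the law of total expectation,
E[V] = (1/3)·(16/5) + (1/3)·(9) + (1/3)·(6) = 91/15.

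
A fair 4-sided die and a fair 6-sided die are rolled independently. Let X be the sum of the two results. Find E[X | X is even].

6

P(X is even) = 1/2.
Σ over the event: 2·1/24 + 4·1/8 + 6·1/6 + 8·1/8 + 10·1/24 = 3.
E[X | X is even] = (3) / (1/2) = 6.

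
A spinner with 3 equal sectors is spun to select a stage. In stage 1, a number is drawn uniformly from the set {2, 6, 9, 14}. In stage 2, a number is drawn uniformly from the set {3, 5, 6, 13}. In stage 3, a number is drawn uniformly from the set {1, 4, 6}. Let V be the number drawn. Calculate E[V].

109/18

E[V | stage 1] = (2+6+9+14)/4 = 31/4.
E[V | stage 2] = (3+5+6+13)/4 = 27/4.
E[V | stage 3] = (1+4+6)/3 = 11/3.
E[V] = (1/3)·(31/4) + (1/3)·(27/4) + (1/3)·(11/3) = 109/18.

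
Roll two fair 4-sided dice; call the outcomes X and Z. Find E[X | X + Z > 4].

3

Outcomes with X + Z > 4: (1,4), (2,3), (2,4), (3,2), (3,3), (3,4), (4,1), (4,2), (4,3), (4,4), each with probability 1/16.
E[X | X + Z > 4] = (1 + 2 + 2 + 3 + 3 + 3 + 4 + 4 + 4 + 4) / 10 = 3.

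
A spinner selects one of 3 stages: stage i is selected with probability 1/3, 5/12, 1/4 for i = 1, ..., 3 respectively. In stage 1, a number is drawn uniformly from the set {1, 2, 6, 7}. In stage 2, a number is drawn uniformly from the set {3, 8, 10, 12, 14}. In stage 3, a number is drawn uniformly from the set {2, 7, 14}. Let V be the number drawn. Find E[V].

43/6

E[V | stage 1] = (1+2+6+7)/4 = 4.
E[V | stage 2] = (3+8+10+12+14)/5 = 47/5.
E[V | stage 3] = (2+7+14)/3 = 23/3.
E[V] = (1/3)·(4) + (5/12)·(47/5) + (1/4)·(23/3) = 43/6.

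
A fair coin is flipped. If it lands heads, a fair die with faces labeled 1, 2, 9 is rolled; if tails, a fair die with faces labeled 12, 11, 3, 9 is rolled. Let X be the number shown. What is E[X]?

51/8

E[X | heads] = (1+2+9)/3 = 4.
E[X | tails] = (12+11+3+9)/4 = 35/4.
E[X] = (1/2)·(4) + (1/2)·(35/4) = 51/8.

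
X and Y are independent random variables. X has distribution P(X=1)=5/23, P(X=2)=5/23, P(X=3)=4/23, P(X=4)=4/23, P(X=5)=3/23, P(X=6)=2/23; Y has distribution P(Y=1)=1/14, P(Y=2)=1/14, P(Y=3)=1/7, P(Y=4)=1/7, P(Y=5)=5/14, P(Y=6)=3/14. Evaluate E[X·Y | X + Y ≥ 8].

3075/149

P(X + Y ≥ 8) = 149/322.
Summing XY·P(x,y) over outcomes with X + Y ≥ 8 gives 3075/322.
E[X·Y | X + Y ≥ 8] = (3075/322) / (149/322) = 3075/149.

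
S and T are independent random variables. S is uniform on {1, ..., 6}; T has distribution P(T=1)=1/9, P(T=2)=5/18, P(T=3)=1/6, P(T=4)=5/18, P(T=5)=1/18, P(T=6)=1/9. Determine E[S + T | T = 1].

9/2

P(T = 1) = 1/9.
Summing (S+T)·P(x,y) over outcomes with T = 1 gives 1/2.
E[S + T | T = 1] = (1/2) / (1/9) = 9/2.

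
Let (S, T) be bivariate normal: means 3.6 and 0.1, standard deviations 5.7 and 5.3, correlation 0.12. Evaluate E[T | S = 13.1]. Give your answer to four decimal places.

For a bivariate normal, E[T | S=x] = μ_T + ρ·(σ_T/σ_S)·(x − μ_S).
E[T | S=13.1] = 0.1 + (0.12)·(5.3/5.7)·(13.1 − (3.6)) = 0.1 + (0.11158)·(9.5) = 1.1600.

1.1600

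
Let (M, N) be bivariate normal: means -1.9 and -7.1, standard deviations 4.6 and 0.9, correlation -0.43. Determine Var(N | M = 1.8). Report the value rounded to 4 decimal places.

0.6602

The conditional variance in a bivariate normal is σ_N²(1 − ρ²), independent of x.
Var(N | M=1.8) = (0.9)²·(1 − (-0.43)²) = 0.81·0.8151 = 0.6602.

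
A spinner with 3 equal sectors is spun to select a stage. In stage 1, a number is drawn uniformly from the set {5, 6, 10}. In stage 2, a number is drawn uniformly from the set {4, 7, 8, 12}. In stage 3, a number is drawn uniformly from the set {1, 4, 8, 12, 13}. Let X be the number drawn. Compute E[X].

149/20

E[X | stage 1] = (5+6+10)/3 = 7.
E[X | stage 2] = (4+7+8+12)/4 = 31/4.
E[X | stage 3] = (1+4+8+12+13)/5 = 38/5.
E[X] = (1/3)·(7) + (1/3)·(31/4) + (1/3)·(38/5) = 149/20.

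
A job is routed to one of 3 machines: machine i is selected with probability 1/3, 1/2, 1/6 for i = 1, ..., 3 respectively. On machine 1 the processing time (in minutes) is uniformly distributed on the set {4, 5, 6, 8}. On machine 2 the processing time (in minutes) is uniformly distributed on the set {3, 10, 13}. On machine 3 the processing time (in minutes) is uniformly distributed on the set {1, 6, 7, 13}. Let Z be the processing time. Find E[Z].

59/8

E[Z | machine 1] = (4+5+6+8)/4 = 23/4.
E[Z | machine 2] = (3+10+13)/3 = 26/3.
E[Z | machine 3] = (1+6+7+13)/4 = 27/4.
E[Z] = (1/3)·(23/4) + (1/2)·(26/3) + (1/6)·(27/4) = 59/8.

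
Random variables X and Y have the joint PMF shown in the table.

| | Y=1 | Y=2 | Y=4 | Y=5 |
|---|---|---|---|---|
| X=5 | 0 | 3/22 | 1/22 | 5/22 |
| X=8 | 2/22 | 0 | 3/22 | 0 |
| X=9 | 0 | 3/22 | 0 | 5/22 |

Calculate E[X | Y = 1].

P(Y = 1) = 1/11.
Σ X·P over the event = 8·(2/22) = 8/11.
E[X | Y = 1] = (8/11) / (1/11) = 8.

8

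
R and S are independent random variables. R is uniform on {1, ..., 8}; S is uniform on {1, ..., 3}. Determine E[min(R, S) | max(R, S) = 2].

Outcomes with max(R, S) = 2: (1,2), (2,1), (2,2), each with probability 1/24.
E[min(R, S) | max(R, S) = 2] = (1 + 1 + 2) / 3 = 4/3.

4/3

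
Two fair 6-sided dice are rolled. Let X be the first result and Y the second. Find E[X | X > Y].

14/3

P(X > Y) = 5/12.
Summing X·P(x,y) over outcomes with X > Y gives 35/18.
E[X | X > Y] = (35/18) / (5/12) = 14/3.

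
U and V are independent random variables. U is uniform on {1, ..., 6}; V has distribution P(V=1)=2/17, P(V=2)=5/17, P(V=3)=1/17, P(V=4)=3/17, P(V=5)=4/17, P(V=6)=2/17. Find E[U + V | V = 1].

9/2

P(V = 1) = 2/17.
Summing (U+V)·P(x,y) over outcomes with V = 1 gives 9/17.
E[U + V | V = 1] = (9/17) / (2/17) = 9/2.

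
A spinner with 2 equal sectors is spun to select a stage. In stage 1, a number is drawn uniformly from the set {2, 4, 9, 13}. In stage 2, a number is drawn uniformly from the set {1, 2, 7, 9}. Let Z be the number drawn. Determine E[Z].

47/8

E[Z | stage 1] = (2+4+9+13)/4 = 7.
E[Z | stage 2] = (1+2+7+9)/4 = 19/4.
By the law of total expectation,
E[Z] = (1/2)·(7) + (1/2)·(19/4) = 47/8.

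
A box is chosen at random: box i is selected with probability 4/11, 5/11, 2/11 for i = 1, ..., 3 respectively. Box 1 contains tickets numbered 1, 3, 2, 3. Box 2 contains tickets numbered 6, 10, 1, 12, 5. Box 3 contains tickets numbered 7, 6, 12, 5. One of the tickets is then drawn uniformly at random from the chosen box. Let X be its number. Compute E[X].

58/11

E[X | box 1] = (1+3+2+3)/4 = 9/4.
E[X | box 2] = (6+10+1+12+5)/5 = 34/5.
E[X | box 3] = (7+6+12+5)/4 = 15/2.
E[X] = (4/11)·(9/4) + (5/11)·(34/5) + (2/11)·(15/2) = 58/11.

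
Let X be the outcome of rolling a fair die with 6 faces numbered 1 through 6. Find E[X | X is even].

Given X is even, X is equally likely to be any of {2, 4, 6}.
E[X | X is even] = (2 + 4 + 6) / 3 = 4.

4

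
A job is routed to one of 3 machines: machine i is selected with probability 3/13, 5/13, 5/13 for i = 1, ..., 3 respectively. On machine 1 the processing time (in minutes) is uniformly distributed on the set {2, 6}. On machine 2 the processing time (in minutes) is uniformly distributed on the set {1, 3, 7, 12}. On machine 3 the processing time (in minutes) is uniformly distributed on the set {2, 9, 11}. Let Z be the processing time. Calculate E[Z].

929/156

E[Z | machine 1] = (2+6)/2 = 4.
E[Z | machine 2] = (1+3+7+12)/4 = 23/4.
E[Z | machine 3] = (2+9+11)/3 = 22/3.
E[Z] = (3/13)·(4) + (5/13)·(23/4) + (5/13)·(22/3) = 929/156.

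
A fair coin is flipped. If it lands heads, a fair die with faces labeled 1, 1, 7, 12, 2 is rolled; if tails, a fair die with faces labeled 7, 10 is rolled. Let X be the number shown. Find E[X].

E[X | heads] = (1+1+7+12+2)/5 = 23/5.
E[X | tails] = (7+10)/2 = 17/2.
By the law of total expectation,
E[X] = (1/2)·(23/5) + (1/2)·(17/2) = 131/20.

131/20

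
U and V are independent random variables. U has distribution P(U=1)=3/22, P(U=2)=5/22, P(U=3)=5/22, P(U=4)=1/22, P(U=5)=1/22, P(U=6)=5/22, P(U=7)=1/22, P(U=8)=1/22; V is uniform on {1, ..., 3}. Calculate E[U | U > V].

P(U > V) = 7/11.
Summing U·P(x,y) over outcomes with U > V gives 101/33.
E[U | U > V] = (101/33) / (7/11) = 101/21.

101/21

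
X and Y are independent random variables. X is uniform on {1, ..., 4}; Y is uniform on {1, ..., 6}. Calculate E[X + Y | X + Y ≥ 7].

Outcomes with X + Y ≥ 7: (1,6), (2,5), (2,6), (3,4), (3,5), (3,6), (4,3), (4,4), (4,5), (4,6), each with probability 1/24.
E[X + Y | X + Y ≥ 7] = (7 + 7 + 8 + 7 + 8 + 9 + 7 + 8 + 9 + 10) / 10 = 8.

8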